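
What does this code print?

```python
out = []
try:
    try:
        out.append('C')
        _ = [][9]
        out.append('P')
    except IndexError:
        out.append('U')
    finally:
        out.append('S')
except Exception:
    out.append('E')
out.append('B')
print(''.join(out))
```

Execution trace: 'C' (inner try body) → 'U' (inner except IndexError) → 'S' (inner finally) → 'B' (after the try/except). Output: CUSB

Answer: CUSB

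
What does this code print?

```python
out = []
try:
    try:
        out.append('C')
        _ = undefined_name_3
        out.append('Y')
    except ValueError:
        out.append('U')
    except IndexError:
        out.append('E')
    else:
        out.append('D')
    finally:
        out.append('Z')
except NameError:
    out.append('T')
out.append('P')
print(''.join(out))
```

Execution trace: 'C' (try body) → 'Z' (finally) → 'T' (outer except NameError) → 'P' (after the try/except). Output: CZTP

Answer: CZTP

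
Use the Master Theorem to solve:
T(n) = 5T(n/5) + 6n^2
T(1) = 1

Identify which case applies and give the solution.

a=5, b=5, f(n)=6n^2. log_5(5) = 1. Since c=2 > 1 and the regularity condition holds (5(n/5)^2 = (5/5^2)n^2 with 5/5^2 < 1), Case 3 applies: T(n) = Θ(f(n)) = O(n^2).

Answer: O(n^2) - Case 3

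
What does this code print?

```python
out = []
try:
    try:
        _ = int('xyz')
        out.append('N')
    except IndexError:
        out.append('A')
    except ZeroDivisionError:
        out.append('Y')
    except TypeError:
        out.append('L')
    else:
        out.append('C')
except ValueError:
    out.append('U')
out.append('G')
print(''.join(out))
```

Execution trace: 'U' (outer except ValueError) → 'G' (after the try/except). Output: UG

Answer: UG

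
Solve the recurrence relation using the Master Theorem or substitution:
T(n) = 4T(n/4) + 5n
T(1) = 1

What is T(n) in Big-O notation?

By Master Theorem: a=4, b=4, f(n)=5n. Since log_4(4) = 1 and f(n) = Θ(n^1), Case 2 applies. T(n) = O(n log n).

Answer: O(n log n)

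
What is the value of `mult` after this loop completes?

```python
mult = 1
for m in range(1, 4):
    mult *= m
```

3! = 6
`mult` takes the values: 1 → 2 → 6

Answer: 6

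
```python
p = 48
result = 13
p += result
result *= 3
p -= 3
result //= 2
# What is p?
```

Trace:
`p = 48` → p = 48
`result = 13` → result = 13
`p += result` → p = 61
`result *= 3` → result = 39
`p -= 3` → p = 58
`result //= 2` → result = 19
So p = 58

Answer: 58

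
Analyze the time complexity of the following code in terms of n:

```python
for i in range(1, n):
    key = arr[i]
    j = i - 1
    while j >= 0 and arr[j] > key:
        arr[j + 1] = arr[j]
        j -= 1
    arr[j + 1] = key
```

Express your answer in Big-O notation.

This is Insertion sort. Time complexity: O(n²).

Answer: O(n²)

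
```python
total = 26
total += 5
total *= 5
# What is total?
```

Trace:
`total = 26` → total = 26
`total += 5` → total = 31
`total *= 5` → total = 155
So total = 155

Answer: 155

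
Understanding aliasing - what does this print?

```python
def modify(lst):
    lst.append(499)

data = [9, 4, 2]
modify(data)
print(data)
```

Key concept: function modifies passed list.
Step by step:
`data = [9, 4, 2]` → data = [9, 4, 2]
`modify(data)` → data = [9, 4, 2, 499]
`print(data)` → prints [9, 4, 2, 499]

Answer: [9, 4, 2, 499]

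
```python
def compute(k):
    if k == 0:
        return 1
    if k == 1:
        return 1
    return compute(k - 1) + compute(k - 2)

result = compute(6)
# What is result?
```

Build up from base cases: compute(0)=1, compute(1)=1, compute(2)=2, compute(3)=3, compute(4)=5, compute(5)=8, compute(6)=13

Answer: 13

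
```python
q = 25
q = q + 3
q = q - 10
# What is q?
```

Trace:
`q = 25` → q = 25
`q = q + 3` → q = 28
`q = q - 10` → q = 18
So q = 18

Answer: 18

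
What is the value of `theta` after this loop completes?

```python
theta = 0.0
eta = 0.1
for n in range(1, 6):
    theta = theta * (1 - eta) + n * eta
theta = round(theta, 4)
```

Moving average with lr=0.1
`theta` takes the values: 0.0 → 0.1 → 0.29 → 0.561 → 0.9049 → 1.31441 → 1.3144

Answer: 1.3144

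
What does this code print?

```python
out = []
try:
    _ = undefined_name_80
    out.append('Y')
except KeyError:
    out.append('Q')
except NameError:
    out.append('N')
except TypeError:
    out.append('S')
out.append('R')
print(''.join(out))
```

Execution trace: 'N' (except NameError) → 'R' (after the try/except). Output: NR

Answer: NR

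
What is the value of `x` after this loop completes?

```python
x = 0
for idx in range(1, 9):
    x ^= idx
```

XOR of 1 to 8
`x` takes the values: 0 → 1 → 3 → 0 → 4 → 1 → 7 → 0 → 8

Answer: 8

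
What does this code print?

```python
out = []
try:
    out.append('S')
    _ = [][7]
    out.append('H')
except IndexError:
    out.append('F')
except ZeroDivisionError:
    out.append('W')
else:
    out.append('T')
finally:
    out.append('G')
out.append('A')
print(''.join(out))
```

Execution trace: 'S' (try body) → 'F' (except IndexError) → 'G' (finally) → 'A' (after the try/except). Output: SFGA

Answer: SFGA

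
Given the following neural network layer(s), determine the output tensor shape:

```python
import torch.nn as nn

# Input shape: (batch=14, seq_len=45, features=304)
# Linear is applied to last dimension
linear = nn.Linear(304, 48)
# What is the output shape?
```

Input: (14, 45, 304) -> Output: (14, 45, 48)

Answer: (14, 45, 48)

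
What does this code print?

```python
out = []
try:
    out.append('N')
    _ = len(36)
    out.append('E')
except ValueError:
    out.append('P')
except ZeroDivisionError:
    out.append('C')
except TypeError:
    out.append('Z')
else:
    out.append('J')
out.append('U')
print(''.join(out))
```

Execution trace: 'N' (try body) → 'Z' (except TypeError) → 'U' (after the try/except). Output: NZU

Answer: NZU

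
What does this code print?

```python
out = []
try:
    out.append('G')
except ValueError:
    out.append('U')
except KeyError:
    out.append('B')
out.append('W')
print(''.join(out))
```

Execution trace: 'G' (try body, no exception) → 'W' (after the try/except). Output: GW

Answer: GW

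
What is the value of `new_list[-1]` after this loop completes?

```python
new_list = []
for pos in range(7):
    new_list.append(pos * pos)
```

Last element of squares 0 to 6
`new_list` takes the values: [] → [0] → [0, 1] → [0, 1, 4] → [0, 1, 4, 9] → [0, 1, 4, 9, 16] → [0, 1, 4, 9, 16, 25] → [0, 1, 4, 9, 16, 25, 36]
So `new_list[-1]` = 36

Answer: 36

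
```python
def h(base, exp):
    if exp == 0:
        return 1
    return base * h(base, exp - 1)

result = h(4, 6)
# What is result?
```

h(4, 6) = 4 * 4 * 4 * 4 * 4 * 4 = 4096

Answer: 4096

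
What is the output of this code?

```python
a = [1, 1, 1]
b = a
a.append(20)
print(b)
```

Key concept: basic list aliasing.
Step by step:
`a = [1, 1, 1]` → a = [1, 1, 1]
`b = a` → b = [1, 1, 1] (same object as a)
`a.append(20)` → a = [1, 1, 1, 20] (same object as b); b = [1, 1, 1, 20] (same object as a)
`print(b)` → prints [1, 1, 1, 20]

Answer: [1, 1, 1, 20]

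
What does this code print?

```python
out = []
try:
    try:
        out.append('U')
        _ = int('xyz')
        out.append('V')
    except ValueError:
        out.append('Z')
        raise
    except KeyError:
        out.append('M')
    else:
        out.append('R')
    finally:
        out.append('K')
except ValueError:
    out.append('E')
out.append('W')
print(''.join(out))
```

Execution trace: 'U' (try body) → 'Z' (except ValueError) → 'K' (finally) → 'E' (outer except ValueError) → 'W' (after the try/except). Output: UZKEW

Answer: UZKEW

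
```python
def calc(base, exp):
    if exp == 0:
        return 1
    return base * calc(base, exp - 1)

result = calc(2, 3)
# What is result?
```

calc(2, 3) = 2 * 2 * 2 = 8

Answer: 8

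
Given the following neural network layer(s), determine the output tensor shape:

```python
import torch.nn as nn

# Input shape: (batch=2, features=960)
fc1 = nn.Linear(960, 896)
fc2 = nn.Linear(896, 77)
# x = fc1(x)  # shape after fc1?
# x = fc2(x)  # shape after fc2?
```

Input: (2, 960) -> after fc1: (2, 896) -> Output: (2, 77)

Answer: (2, 77)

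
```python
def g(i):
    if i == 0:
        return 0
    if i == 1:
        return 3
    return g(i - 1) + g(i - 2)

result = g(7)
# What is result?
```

Build up from base cases: g(0)=0, g(1)=3, g(2)=3, g(3)=6, g(4)=9, g(5)=15, g(6)=24, ..., g(7)=39

Answer: 39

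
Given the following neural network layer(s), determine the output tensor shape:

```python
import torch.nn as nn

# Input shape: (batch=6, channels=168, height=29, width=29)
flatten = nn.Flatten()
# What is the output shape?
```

Input: (6, 168, 29, 29) -> Output: (6, 141288)

Answer: (6, 141288)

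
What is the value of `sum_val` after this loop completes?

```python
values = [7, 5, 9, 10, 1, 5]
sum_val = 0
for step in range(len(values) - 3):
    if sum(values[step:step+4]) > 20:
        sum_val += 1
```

Count windows with sum > 20
`sum_val` takes the values: 0 → 1 → 2 → 3

Answer: 3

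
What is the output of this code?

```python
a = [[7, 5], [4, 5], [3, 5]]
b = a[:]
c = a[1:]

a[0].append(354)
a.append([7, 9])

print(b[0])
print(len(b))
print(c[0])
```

Key concept: slice with nested mutation.
Step by step:
`a = [[7, 5], [4, 5], [3, 5]]` → a = [[7, 5], [4, 5], [3, 5]]
`b = a[:]` → b = [[7, 5], [4, 5], [3, 5]]
`c = a[1:]` → c = [[4, 5], [3, 5]]
`a[0].append(354)` → a = [[7, 5, 354], [4, 5], [3, 5]]; b = [[7, 5, 354], [4, 5], [3, 5]]
`a.append([7, 9])` → a = [[7, 5, 354], [4, 5], [3, 5], [7, 9]]
`print(b[0])` → prints [7, 5, 354]
`print(len(b))` → prints 3
`print(c[0])` → prints [4, 5]

Answer:
[7, 5, 354]
3
[4, 5]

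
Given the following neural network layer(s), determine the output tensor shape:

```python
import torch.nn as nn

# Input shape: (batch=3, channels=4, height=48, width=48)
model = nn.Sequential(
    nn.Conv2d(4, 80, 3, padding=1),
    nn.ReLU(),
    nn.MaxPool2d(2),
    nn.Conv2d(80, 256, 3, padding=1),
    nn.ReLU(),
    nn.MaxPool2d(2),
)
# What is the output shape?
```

Input: (3, 4, 48, 48) -> after first Conv2d: (3, 80, 48, 48) -> after first MaxPool2d: (3, 80, 24, 24) -> after second Conv2d: (3, 256, 24, 24) -> Output: (3, 256, 12, 12)

Answer: (3, 256, 12, 12)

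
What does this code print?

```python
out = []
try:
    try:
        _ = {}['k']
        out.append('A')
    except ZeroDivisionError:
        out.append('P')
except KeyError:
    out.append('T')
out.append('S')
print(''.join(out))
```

Execution trace: 'T' (outer except KeyError) → 'S' (after the try/except). Output: TS

Answer: TS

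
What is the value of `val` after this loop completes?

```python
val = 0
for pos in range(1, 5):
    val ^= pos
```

XOR of 1 to 4
`val` takes the values: 0 → 1 → 3 → 0 → 4

Answer: 4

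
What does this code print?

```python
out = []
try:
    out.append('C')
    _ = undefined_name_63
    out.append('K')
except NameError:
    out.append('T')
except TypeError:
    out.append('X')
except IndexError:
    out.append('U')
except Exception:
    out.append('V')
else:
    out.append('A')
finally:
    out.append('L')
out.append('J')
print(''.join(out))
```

Execution trace: 'C' (try body) → 'T' (except NameError) → 'L' (finally) → 'J' (after the try/except). Output: CTLJ

Answer: CTLJ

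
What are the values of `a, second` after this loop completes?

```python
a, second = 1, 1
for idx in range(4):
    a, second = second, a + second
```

Fibonacci: after 4 iterations
`a, second` takes the values: (1, 1) → (1, 2) → (2, 3) → (3, 5) → (5, 8)

Answer: 5, 8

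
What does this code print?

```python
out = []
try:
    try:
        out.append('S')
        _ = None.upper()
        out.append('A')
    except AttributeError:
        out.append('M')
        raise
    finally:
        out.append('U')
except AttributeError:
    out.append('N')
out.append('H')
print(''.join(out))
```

Execution trace: 'S' (try body) → 'M' (except AttributeError) → 'U' (finally) → 'N' (outer except AttributeError) → 'H' (after the try/except). Output: SMUNH

Answer: SMUNH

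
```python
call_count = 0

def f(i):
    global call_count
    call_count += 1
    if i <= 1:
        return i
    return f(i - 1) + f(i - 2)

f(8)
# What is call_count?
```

Calls(i) = 1 + Calls(i-1) + Calls(i-2); Calls(0)=Calls(1)=1. For i=8 this gives 67.

Answer: 67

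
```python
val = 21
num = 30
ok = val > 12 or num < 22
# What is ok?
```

Trace:
`val = 21` → val = 21
`num = 30` → num = 30
`ok = val > 12 or num < 22` → ok = True
So ok = True

Answer: True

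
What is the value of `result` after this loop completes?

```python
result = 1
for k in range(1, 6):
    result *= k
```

5! = 120
`result` takes the values: 1 → 2 → 6 → 24 → 120

Answer: 120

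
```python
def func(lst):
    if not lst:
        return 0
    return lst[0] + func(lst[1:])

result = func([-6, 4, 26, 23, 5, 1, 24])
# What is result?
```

(-6) + 4 + 26 + 23 + 5 + 1 + 24 + 0 = 77

Answer: 77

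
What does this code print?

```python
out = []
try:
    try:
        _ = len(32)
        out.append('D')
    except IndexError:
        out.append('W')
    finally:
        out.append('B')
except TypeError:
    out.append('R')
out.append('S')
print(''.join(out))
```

Execution trace: 'B' (finally) → 'R' (outer except TypeError) → 'S' (after the try/except). Output: BRS

Answer: BRS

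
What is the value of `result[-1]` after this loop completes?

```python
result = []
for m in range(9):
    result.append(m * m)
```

Last element of squares 0 to 8
`result` takes the values: [] → [0] → [0, 1] → [0, 1, 4] → [0, 1, 4, 9] → [0, 1, 4, 9, 16] → [0, 1, 4, 9, 16, 25] → [0, 1, 4, 9, 16, 25, 36] → [0, 1, 4, 9, 16, 25, 36, 49] → [0, 1, 4, 9, 16, 25, 36, 49, 64]
So `result[-1]` = 64

Answer: 64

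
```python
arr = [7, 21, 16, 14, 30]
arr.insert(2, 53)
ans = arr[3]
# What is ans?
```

Trace:
`arr = [7, 21, 16, 14, 30]` → arr = [7, 21, 16, 14, 30]
`arr.insert(2, 53)` → arr = [7, 21, 53, 16, 14, 30]
`ans = arr[3]` → ans = 16
So ans = 16

Answer: 16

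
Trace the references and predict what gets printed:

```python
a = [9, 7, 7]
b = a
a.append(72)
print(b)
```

Key concept: basic list aliasing.
Step by step:
`a = [9, 7, 7]` → a = [9, 7, 7]
`b = a` → b = [9, 7, 7] (same object as a)
`a.append(72)` → a = [9, 7, 7, 72] (same object as b); b = [9, 7, 7, 72] (same object as a)
`print(b)` → prints [9, 7, 7, 72]

Answer: [9, 7, 7, 72]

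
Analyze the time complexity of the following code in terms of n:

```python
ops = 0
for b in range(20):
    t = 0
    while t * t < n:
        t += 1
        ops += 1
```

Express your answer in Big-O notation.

Each loop level contributes: 1 × √n. Multiplying the contributions gives O(√n).

Answer: O(√n)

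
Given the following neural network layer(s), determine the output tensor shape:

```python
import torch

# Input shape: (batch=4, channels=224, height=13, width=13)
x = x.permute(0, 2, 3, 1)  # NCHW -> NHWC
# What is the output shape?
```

Input: (4, 224, 13, 13) -> Output: (4, 13, 13, 224)

Answer: (4, 13, 13, 224)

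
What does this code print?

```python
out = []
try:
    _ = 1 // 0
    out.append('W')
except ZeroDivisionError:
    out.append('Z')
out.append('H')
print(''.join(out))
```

Execution trace: 'Z' (except ZeroDivisionError) → 'H' (after the try/except). Output: ZH

Answer: ZH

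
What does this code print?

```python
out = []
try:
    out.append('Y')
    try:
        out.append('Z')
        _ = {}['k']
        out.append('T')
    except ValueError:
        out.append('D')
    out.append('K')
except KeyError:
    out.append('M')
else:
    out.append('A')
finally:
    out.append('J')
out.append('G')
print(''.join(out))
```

Execution trace: 'Y' (try body) → 'Z' (inner try body) → 'M' (except KeyError) → 'J' (finally) → 'G' (after the try/except). Output: YZMJG

Answer: YZMJG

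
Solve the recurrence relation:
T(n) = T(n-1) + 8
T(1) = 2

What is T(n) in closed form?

Unrolling: T(n) = T(1) + 8·(n-1) = 2 + 8(n-1) = 8n - 6.

Answer: T(n) = 8n - 6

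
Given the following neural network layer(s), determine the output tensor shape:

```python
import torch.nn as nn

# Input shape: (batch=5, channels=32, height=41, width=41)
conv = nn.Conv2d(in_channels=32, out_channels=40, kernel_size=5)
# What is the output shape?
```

Input: (5, 32, 41, 41) -> Output: (5, 40, 37, 37)

Answer: (5, 40, 37, 37)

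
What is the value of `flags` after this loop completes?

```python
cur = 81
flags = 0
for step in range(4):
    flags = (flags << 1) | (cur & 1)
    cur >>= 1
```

Reverse lowest 4 bits of 81
`flags` takes the values: 0 → 1 → 2 → 4 → 8

Answer: 8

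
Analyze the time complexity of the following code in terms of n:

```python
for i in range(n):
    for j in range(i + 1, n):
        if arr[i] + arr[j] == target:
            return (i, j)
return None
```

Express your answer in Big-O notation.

This is Two sum brute force. Time complexity: O(n²).

Answer: O(n²)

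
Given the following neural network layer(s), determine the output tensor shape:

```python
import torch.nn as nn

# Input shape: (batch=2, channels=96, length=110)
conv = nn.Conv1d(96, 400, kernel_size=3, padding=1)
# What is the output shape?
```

Input: (2, 96, 110) -> Output: (2, 400, 110)

Answer: (2, 400, 110)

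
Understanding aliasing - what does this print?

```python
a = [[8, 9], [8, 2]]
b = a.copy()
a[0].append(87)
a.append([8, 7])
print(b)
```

Key concept: shallow copy with nested lists.
Step by step:
`a = [[8, 9], [8, 2]]` → a = [[8, 9], [8, 2]]
`b = a.copy()` → b = [[8, 9], [8, 2]]
`a[0].append(87)` → a = [[8, 9, 87], [8, 2]]; b = [[8, 9, 87], [8, 2]]
`a.append([8, 7])` → a = [[8, 9, 87], [8, 2], [8, 7]]
`print(b)` → prints [[8, 9, 87], [8, 2]]

Answer: [[8, 9, 87], [8, 2]]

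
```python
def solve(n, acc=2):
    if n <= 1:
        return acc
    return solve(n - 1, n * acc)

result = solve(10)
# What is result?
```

Accumulator trace (n, acc): (10, 2) -> (9, 20) -> (8, 180) -> (7, 1440) -> (6, 10080) -> (5, 60480) -> (4, 302400) -> (3, 1209600) -> (2, 3628800) -> (1, 7257600) -> return 7257600

Answer: 7257600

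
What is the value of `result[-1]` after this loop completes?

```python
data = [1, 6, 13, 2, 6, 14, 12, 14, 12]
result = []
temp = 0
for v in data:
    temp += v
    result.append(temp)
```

Cumulative sum ends at 80
`result` takes the values: [] → [1] → [1, 7] → [1, 7, 20] → [1, 7, 20, 22] → [1, 7, 20, 22, 28] → [1, 7, 20, 22, 28, 42] → [1, 7, 20, 22, 28, 42, 54] → [1, 7, 20, 22, 28, 42, 54, 68] → [1, 7, 20, 22, 28, 42, 54, 68, 80]
So `result[-1]` = 80

Answer: 80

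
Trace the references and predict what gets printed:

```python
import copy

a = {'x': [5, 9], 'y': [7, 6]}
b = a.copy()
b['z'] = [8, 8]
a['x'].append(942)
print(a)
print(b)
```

Key concept: shallow copy of dict with mutable values.
Step by step:
`a = {'x': [5, 9], 'y': [7, 6]}` → a = {'x': [5, 9], 'y': [7, 6]}
`b = a.copy()` → b = {'x': [5, 9], 'y': [7, 6]}
`b['z'] = [8, 8]` → b = {'x': [5, 9], 'y': [7, 6], 'z': [8, 8]}
`a['x'].append(942)` → a = {'x': [5, 9, 942], 'y': [7, 6]}; b = {'x': [5, 9, 942], 'y': [7, 6], 'z': [8, 8]}
`print(a)` → prints {'x': [5, 9, 942], 'y': [7, 6]}
`print(b)` → prints {'x': [5, 9, 942], 'y': [7, 6], 'z': [8, 8]}

Answer:
{'x': [5, 9, 942], 'y': [7, 6]}
{'x': [5, 9, 942], 'y': [7, 6], 'z': [8, 8]}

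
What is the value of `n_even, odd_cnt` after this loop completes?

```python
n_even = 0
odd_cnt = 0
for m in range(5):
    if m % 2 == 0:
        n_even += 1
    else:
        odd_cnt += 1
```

Count evens and odds in range(5)
`n_even, odd_cnt` takes the values: (0, 0) → (1, 0) → (1, 1) → (2, 1) → (2, 2) → (3, 2)

Answer: 3, 2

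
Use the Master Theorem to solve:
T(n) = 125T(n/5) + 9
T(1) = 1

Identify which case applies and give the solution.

a=125, b=5, f(n)=9. log_5(125) = 3. Since c=0 < 3, Case 1 applies: T(n) = Θ(n^log_b(a)) = O(n^3).

Answer: O(n^3) - Case 1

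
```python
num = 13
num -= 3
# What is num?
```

Trace:
`num = 13` → num = 13
`num -= 3` → num = 10
So num = 10

Answer: 10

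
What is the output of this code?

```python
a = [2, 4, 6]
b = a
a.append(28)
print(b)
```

Key concept: basic list aliasing.
Step by step:
`a = [2, 4, 6]` → a = [2, 4, 6]
`b = a` → b = [2, 4, 6] (same object as a)
`a.append(28)` → a = [2, 4, 6, 28] (same object as b); b = [2, 4, 6, 28] (same object as a)
`print(b)` → prints [2, 4, 6, 28]

Answer: [2, 4, 6, 28]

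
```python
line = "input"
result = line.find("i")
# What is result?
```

Trace:
`line = "input"` → line = 'input'
`result = line.find("i")` → result = 0
So result = 0

Answer: 0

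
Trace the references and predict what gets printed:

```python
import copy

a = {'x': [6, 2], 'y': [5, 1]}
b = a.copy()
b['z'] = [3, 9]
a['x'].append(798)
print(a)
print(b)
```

Key concept: shallow copy of dict with mutable values.
Step by step:
`a = {'x': [6, 2], 'y': [5, 1]}` → a = {'x': [6, 2], 'y': [5, 1]}
`b = a.copy()` → b = {'x': [6, 2], 'y': [5, 1]}
`b['z'] = [3, 9]` → b = {'x': [6, 2], 'y': [5, 1], 'z': [3, 9]}
`a['x'].append(798)` → a = {'x': [6, 2, 798], 'y': [5, 1]}; b = {'x': [6, 2, 798], 'y': [5, 1], 'z': [3, 9]}
`print(a)` → prints {'x': [6, 2, 798], 'y': [5, 1]}
`print(b)` → prints {'x': [6, 2, 798], 'y': [5, 1], 'z': [3, 9]}

Answer:
{'x': [6, 2, 798], 'y': [5, 1]}
{'x': [6, 2, 798], 'y': [5, 1], 'z': [3, 9]}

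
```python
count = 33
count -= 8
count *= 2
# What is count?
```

Trace:
`count = 33` → count = 33
`count -= 8` → count = 25
`count *= 2` → count = 50
So count = 50

Answer: 50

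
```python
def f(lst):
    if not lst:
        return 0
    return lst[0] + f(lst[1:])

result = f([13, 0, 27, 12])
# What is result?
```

13 + 0 + 27 + 12 + 0 = 52

Answer: 52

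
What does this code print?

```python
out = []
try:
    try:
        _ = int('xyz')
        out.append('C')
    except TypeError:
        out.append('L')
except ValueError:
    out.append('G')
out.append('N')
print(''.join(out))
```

Execution trace: 'G' (outer except ValueError) → 'N' (after the try/except). Output: GN

Answer: GN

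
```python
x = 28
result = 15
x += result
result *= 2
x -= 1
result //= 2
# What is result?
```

Trace:
`x = 28` → x = 28
`result = 15` → result = 15
`x += result` → x = 43
`result *= 2` → result = 30
`x -= 1` → x = 42
`result //= 2` → result = 15
So result = 15

Answer: 15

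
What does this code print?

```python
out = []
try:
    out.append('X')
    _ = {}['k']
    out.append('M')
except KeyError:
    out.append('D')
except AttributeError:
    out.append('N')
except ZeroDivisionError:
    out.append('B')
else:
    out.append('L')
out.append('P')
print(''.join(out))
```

Execution trace: 'X' (try body) → 'D' (except KeyError) → 'P' (after the try/except). Output: XDP

Answer: XDP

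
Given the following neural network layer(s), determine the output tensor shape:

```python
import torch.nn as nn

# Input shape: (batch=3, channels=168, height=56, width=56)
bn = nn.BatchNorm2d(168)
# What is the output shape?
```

Input: (3, 168, 56, 56) -> Output: (3, 168, 56, 56)

Answer: (3, 168, 56, 56)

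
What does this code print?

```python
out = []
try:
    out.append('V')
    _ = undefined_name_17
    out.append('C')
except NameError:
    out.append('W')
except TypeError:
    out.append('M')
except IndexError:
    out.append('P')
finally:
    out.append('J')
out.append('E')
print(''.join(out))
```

Execution trace: 'V' (try body) → 'W' (except NameError) → 'J' (finally) → 'E' (after the try/except). Output: VWJE

Answer: VWJE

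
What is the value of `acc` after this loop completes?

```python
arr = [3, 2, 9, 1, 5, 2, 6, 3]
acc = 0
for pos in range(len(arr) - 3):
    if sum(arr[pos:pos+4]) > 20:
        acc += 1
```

Count windows with sum > 20
`acc` takes the values: 0

Answer: 0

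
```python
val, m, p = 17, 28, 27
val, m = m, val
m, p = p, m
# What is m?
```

Trace:
`val, m, p = 17, 28, 27` → val = 17; m = 28; p = 27
`val, m = m, val` → val = 28; m = 17
`m, p = p, m` → m = 27; p = 17
So m = 27

Answer: 27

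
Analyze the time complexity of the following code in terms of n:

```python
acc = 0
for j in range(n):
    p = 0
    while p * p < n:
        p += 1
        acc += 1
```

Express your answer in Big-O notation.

Each loop level contributes: n × √n. Multiplying the contributions gives O(n√n).

Answer: O(n√n)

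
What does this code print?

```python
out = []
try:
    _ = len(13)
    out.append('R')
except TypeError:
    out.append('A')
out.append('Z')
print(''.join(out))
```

Execution trace: 'A' (except TypeError) → 'Z' (after the try/except). Output: AZ

Answer: AZ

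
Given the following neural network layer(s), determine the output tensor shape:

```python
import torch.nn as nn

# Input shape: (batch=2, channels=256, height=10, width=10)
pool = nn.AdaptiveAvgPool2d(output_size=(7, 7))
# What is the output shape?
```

Input: (2, 256, 10, 10) -> Output: (2, 256, 7, 7)

Answer: (2, 256, 7, 7)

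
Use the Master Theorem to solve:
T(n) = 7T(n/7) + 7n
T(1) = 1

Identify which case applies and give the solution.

a=7, b=7, f(n)=7n. log_7(7) = 1. Since c=1 = 1, Case 2 applies: T(n) = Θ(n^log_b(a) · log n) = O(n log n).

Answer: O(n log n) - Case 2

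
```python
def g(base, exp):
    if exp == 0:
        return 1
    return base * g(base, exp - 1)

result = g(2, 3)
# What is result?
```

g(2, 3) = 2 * 2 * 2 = 8

Answer: 8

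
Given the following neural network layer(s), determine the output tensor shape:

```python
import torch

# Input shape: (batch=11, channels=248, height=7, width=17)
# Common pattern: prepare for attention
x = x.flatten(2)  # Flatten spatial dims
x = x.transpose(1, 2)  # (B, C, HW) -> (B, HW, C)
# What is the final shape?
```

Input: (11, 248, 7, 17) -> after flatten(2): (11, 248, 119) -> Output: (11, 119, 248)

Answer: (11, 119, 248)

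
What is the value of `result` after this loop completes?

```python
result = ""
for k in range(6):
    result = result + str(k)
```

Concatenate digits 0 to 5
`result` takes the values: "" → "0" → "01" → "012" → "0123" → "01234" → "012345"

Answer: "012345"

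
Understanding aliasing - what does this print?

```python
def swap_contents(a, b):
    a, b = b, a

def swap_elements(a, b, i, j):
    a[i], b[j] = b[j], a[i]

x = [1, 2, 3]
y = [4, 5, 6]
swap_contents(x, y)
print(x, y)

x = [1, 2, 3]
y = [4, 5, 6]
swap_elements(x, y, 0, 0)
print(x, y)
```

Key concept: parameter rebinding vs mutation.
Step by step:
`x = [1, 2, 3]` → x = [1, 2, 3]
`y = [4, 5, 6]` → y = [4, 5, 6]
`swap_contents(x, y)` → no visible change to tracked variables
`print(x, y)` → prints [1, 2, 3] [4, 5, 6]
`x = [1, 2, 3]` → x = [1, 2, 3]
`y = [4, 5, 6]` → y = [4, 5, 6]
`swap_elements(x, y, 0, 0)` → x = [4, 2, 3]; y = [1, 5, 6]
`print(x, y)` → prints [4, 2, 3] [1, 5, 6]

Answer:
[1, 2, 3] [4, 5, 6]
[4, 2, 3] [1, 5, 6]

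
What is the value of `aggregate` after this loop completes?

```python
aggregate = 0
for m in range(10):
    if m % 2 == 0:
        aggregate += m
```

Sum of even numbers 0 to 9
`aggregate` takes the values: 0 → 2 → 6 → 12 → 20

Answer: 20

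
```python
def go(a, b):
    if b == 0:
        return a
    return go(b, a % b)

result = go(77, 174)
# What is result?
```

go(77, 174) -> go(174, 77) -> go(77, 20) -> go(20, 17) -> go(17, 3) -> go(3, 2) -> go(2, 1) -> go(1, 0) -> 1

Answer: 1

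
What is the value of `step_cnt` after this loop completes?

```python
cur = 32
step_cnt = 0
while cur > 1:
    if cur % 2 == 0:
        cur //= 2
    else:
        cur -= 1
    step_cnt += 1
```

Steps to reduce 32 to 1
`step_cnt` takes the values: 0 → 1 → 2 → 3 → 4 → 5

Answer: 5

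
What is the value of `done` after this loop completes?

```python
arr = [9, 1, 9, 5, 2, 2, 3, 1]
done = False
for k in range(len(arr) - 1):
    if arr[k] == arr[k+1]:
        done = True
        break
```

Check consecutive duplicates in [9, 1, 9, 5, 2, 2, 3, 1]
`done` takes the values: False → True

Answer: True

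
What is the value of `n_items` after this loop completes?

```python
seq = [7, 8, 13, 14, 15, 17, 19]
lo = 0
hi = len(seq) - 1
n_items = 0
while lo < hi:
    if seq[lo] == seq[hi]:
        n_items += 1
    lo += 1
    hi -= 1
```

Count matching pairs from ends
`n_items` takes the values: 0

Answer: 0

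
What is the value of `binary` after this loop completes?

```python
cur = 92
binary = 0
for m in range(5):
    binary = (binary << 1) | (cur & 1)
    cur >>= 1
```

Reverse lowest 5 bits of 92
`binary` takes the values: 0 → 1 → 3 → 7

Answer: 7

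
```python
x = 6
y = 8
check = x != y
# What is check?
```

Trace:
`x = 6` → x = 6
`y = 8` → y = 8
`check = x != y` → check = True
So check = True

Answer: True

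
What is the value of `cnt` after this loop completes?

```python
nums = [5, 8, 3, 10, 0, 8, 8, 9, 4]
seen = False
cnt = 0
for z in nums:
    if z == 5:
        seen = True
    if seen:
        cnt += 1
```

Count elements after first 5 in [5, 8, 3, 10, 0, 8, 8, 9, 4]
`cnt` takes the values: 0 → 1 → 2 → 3 → 4 → 5 → 6 → 7 → 8 → 9

Answer: 9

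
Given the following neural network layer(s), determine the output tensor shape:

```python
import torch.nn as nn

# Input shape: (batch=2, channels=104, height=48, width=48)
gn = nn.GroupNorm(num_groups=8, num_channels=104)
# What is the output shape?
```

Input: (2, 104, 48, 48) -> Output: (2, 104, 48, 48)

Answer: (2, 104, 48, 48)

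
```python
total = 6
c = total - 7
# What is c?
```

Trace:
`total = 6` → total = 6
`c = total - 7` → c = -1
So c = -1

Answer: -1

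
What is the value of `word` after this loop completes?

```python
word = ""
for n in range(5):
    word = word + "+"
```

Repeat '+' 5 times
`word` takes the values: "" → "+" → "++" → "+++" → "++++" → "+++++"

Answer: "+++++"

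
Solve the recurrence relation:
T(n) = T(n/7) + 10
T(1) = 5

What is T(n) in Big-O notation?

Each step divides n by 7 and adds 10. After log_7(n) steps we reach T(1)=5. So T(n) = 10·log_7(n) + 5 = O(log n).

Answer: O(log n)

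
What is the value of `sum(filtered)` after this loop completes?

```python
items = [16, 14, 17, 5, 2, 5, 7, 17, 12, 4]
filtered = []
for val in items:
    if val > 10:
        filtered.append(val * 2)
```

Sum of doubled values > 10
`filtered` takes the values: [] → [32] → [32, 28] → [32, 28, 34] → [32, 28, 34, 34] → [32, 28, 34, 34, 24]
So `sum(filtered)` = 152

Answer: 152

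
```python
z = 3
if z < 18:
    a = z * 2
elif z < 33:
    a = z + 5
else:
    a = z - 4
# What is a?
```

Trace:
`z = 3` → z = 3
`if z < 18: ...` → z < 18 is True → a = 6
So a = 6

Answer: 6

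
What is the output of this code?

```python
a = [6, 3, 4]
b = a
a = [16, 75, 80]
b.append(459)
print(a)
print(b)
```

Key concept: rebinding vs mutation: a is rebound to a new list, b still points at the original.
Step by step:
`a = [6, 3, 4]` → a = [6, 3, 4]
`b = a` → b = [6, 3, 4] (same object as a)
`a = [16, 75, 80]` → a = [16, 75, 80]
`b.append(459)` → b = [6, 3, 4, 459]
`print(a)` → prints [16, 75, 80]
`print(b)` → prints [6, 3, 4, 459]

Answer:
[16, 75, 80]
[6, 3, 4, 459]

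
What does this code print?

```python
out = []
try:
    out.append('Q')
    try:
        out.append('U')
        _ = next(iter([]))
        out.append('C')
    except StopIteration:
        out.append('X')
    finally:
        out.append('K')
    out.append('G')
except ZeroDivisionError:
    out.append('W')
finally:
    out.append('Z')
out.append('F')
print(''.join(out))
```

Execution trace: 'Q' (try body) → 'U' (inner try body) → 'X' (inner except StopIteration) → 'K' (inner finally) → 'G' (try body, no exception) → 'Z' (finally) → 'F' (after the try/except). Output: QUXKGZF

Answer: QUXKGZF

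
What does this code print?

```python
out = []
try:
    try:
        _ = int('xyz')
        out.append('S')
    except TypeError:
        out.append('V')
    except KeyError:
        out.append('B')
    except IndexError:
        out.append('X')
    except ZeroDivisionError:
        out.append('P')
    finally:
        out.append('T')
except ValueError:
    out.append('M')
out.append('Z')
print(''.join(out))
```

Execution trace: 'T' (finally) → 'M' (outer except ValueError) → 'Z' (after the try/except). Output: TMZ

Answer: TMZ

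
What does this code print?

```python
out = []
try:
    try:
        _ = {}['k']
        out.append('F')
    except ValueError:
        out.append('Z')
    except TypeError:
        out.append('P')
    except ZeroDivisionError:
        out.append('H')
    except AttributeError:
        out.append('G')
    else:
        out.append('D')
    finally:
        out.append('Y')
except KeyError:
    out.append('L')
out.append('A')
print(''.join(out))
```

Execution trace: 'Y' (finally) → 'L' (outer except KeyError) → 'A' (after the try/except). Output: YLA

Answer: YLA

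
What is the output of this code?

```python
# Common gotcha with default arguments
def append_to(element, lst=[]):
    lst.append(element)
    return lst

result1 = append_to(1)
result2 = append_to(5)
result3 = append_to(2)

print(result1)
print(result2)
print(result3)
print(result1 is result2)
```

Key concept: mutable default argument gotcha.
Step by step:
`result1 = append_to(1)` → result1 = [1]
`result2 = append_to(5)` → result1 = [1, 5] (same object as result2); result2 = [1, 5] (same object as result1)
`result3 = append_to(2)` → result1 = [1, 5, 2] (same object as result2, result3); result2 = [1, 5, 2] (same object as result1, result3); result3 = [1, 5, 2] (same object as result1, result2)
`print(result1)` → prints [1, 5, 2]
`print(result2)` → prints [1, 5, 2]
`print(result3)` → prints [1, 5, 2]
`print(result1 is result2)` → prints True

Answer:
[1, 5, 2]
[1, 5, 2]
[1, 5, 2]
True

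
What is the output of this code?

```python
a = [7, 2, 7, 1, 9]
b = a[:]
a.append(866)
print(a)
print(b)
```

Key concept: slice [:] creates copy.
Step by step:
`a = [7, 2, 7, 1, 9]` → a = [7, 2, 7, 1, 9]
`b = a[:]` → b = [7, 2, 7, 1, 9]
`a.append(866)` → a = [7, 2, 7, 1, 9, 866]
`print(a)` → prints [7, 2, 7, 1, 9, 866]
`print(b)` → prints [7, 2, 7, 1, 9]

Answer:
[7, 2, 7, 1, 9, 866]
[7, 2, 7, 1, 9]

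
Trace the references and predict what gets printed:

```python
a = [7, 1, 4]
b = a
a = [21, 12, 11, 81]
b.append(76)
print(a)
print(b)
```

Key concept: rebinding vs mutation: a is rebound to a new list, b still points at the original.
Step by step:
`a = [7, 1, 4]` → a = [7, 1, 4]
`b = a` → b = [7, 1, 4] (same object as a)
`a = [21, 12, 11, 81]` → a = [21, 12, 11, 81]
`b.append(76)` → b = [7, 1, 4, 76]
`print(a)` → prints [21, 12, 11, 81]
`print(b)` → prints [7, 1, 4, 76]

Answer:
[21, 12, 11, 81]
[7, 1, 4, 76]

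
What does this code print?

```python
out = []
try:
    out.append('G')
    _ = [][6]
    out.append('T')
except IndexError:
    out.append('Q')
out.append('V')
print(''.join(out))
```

Execution trace: 'G' (try body) → 'Q' (except IndexError) → 'V' (after the try/except). Output: GQV

Answer: GQV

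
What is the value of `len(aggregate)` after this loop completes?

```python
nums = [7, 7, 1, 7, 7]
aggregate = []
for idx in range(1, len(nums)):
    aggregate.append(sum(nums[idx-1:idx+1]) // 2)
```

Number of 2-element averages
`aggregate` takes the values: [] → [7] → [7, 4] → [7, 4, 4] → [7, 4, 4, 7]
So `len(aggregate)` = 4

Answer: 4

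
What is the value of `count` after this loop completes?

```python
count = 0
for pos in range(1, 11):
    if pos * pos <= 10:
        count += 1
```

Count numbers where pos² ≤ 10
`count` takes the values: 0 → 1 → 2 → 3

Answer: 3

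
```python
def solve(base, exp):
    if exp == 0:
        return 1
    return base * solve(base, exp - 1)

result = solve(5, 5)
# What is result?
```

solve(5, 5) = 5 * 5 * 5 * 5 * 5 = 3125

Answer: 3125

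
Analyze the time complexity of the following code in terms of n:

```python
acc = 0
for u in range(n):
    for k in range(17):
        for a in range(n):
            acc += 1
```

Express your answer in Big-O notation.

Each loop level contributes: n × 1 × n. Multiplying the contributions gives O(n^2).

Answer: O(n^2)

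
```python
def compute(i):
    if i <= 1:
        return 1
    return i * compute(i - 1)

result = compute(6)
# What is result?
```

compute(6) = 6 * 5 * 4 * 3 * 2 * 1 = 720

Answer: 720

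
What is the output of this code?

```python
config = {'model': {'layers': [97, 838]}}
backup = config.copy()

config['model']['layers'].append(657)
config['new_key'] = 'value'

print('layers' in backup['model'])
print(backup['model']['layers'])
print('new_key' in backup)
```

Key concept: shallow copy gotcha with nested dict.
Step by step:
`config = {'model': {'layers': [97, 838]}}` → config = {'model': {'layers': [97, 838]}}
`backup = config.copy()` → backup = {'model': {'layers': [97, 838]}}
`config['model']['layers'].append(657)` → config = {'model': {'layers': [97, 838, 657]}}; backup = {'model': {'layers': [97, 838, 657]}}
`config['new_key'] = 'value'` → config = {'model': {'layers': [97, 838, 657]}, 'new_key': 'value'}
`print('layers' in backup['model'])` → prints True
`print(backup['model']['layers'])` → prints [97, 838, 657]
`print('new_key' in backup)` → prints False

Answer:
True
[97, 838, 657]
False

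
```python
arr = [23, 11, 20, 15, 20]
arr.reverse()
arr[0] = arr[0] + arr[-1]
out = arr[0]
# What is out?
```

Trace:
`arr = [23, 11, 20, 15, 20]` → arr = [23, 11, 20, 15, 20]
`arr.reverse()` → arr = [20, 15, 20, 11, 23]
`arr[0] = arr[0] + arr[-1]` → arr = [43, 15, 20, 11, 23]
`out = arr[0]` → out = 43
So out = 43

Answer: 43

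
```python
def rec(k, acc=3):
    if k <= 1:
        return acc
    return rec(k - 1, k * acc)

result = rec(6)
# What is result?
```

Accumulator trace (n, acc): (6, 3) -> (5, 18) -> (4, 90) -> (3, 360) -> (2, 1080) -> (1, 2160) -> return 2160

Answer: 2160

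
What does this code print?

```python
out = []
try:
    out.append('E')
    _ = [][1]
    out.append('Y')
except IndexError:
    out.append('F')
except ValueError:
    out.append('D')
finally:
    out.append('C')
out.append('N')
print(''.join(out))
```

Execution trace: 'E' (try body) → 'F' (except IndexError) → 'C' (finally) → 'N' (after the try/except). Output: EFCN

Answer: EFCN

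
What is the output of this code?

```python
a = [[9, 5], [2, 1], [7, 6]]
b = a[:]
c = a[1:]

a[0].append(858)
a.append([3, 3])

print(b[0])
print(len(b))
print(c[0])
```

Key concept: slice with nested mutation.
Step by step:
`a = [[9, 5], [2, 1], [7, 6]]` → a = [[9, 5], [2, 1], [7, 6]]
`b = a[:]` → b = [[9, 5], [2, 1], [7, 6]]
`c = a[1:]` → c = [[2, 1], [7, 6]]
`a[0].append(858)` → a = [[9, 5, 858], [2, 1], [7, 6]]; b = [[9, 5, 858], [2, 1], [7, 6]]
`a.append([3, 3])` → a = [[9, 5, 858], [2, 1], [7, 6], [3, 3]]
`print(b[0])` → prints [9, 5, 858]
`print(len(b))` → prints 3
`print(c[0])` → prints [2, 1]

Answer:
[9, 5, 858]
3
[2, 1]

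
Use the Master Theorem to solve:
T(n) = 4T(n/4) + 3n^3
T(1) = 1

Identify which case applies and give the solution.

a=4, b=4, f(n)=3n^3. log_4(4) = 1. Since c=3 > 1 and the regularity condition holds (4(n/4)^3 = (4/4^3)n^3 with 4/4^3 < 1), Case 3 applies: T(n) = Θ(f(n)) = O(n^3).

Answer: O(n^3) - Case 3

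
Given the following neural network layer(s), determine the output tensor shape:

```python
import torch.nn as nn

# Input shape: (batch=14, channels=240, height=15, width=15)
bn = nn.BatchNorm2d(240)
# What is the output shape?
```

Input: (14, 240, 15, 15) -> Output: (14, 240, 15, 15)

Answer: (14, 240, 15, 15)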